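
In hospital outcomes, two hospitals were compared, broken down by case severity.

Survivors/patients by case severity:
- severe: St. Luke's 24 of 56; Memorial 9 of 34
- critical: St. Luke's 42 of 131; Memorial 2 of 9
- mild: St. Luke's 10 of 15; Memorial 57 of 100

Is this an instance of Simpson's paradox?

Severe: St. Luke's 24/56 = 42.9%, Memorial 9/34 = 26.5% → St. Luke's
Critical: St. Luke's 42/131 = 32.1%, Memorial 2/9 = 22.2% → St. Luke's
Mild: St. Luke's 10/15 = 66.7%, Memorial 57/100 = 57.0% → St. Luke's
Overall: St. Luke's 76/202 = 37.6%, Memorial 68/143 = 47.6% → Memorial
St. Luke's wins each case group but Memorial wins overall — the comparison reverses. St. Luke's's patients skew toward critical, which has a lower base rate.

Yes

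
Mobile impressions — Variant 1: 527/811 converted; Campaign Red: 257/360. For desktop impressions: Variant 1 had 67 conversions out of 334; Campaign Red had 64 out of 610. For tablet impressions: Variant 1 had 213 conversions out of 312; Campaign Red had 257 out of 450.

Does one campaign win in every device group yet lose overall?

Mobile: Variant 1 527/811 = 65.0%, Campaign Red 257/360 = 71.4% → Campaign Red
Desktop: Variant 1 67/334 = 20.1%, Campaign Red 64/610 = 10.5% → Variant 1
Tablet: Variant 1 213/312 = 68.3%, Campaign Red 257/450 = 57.1% → Variant 1
Overall: Variant 1 807/1457 = 55.4%, Campaign Red 578/1420 = 40.7% → Variant 1
Neither sweeps: Variant 1 wins 2 of 3 groups, Campaign Red wins 1. Variant 1 wins overall but not every group — no Simpson reversal.

No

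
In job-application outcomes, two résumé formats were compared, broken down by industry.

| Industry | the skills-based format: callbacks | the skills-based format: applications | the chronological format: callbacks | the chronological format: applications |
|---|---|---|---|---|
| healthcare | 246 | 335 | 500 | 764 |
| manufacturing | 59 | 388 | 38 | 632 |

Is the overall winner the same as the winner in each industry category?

Yes

Healthcare: the skills-based format 246/335 = 73.4%, the chronological format 500/764 = 65.4% → the skills-based format
Manufacturing: the skills-based format 59/388 = 15.2%, the chronological format 38/632 = 6.0% → the skills-based format
Overall: the skills-based format 305/723 = 42.2%, the chronological format 538/1396 = 38.5% → the skills-based format
The skills-based format wins overall and in every industry group — no reversal.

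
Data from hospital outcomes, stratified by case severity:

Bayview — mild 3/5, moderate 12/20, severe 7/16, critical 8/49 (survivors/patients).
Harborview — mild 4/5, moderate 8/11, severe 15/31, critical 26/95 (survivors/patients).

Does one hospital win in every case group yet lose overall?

Mild: Bayview 3/5 = 60.0%, Harborview 4/5 = 80.0% → Harborview
Moderate: Bayview 12/20 = 60.0%, Harborview 8/11 = 72.7% → Harborview
Severe: Bayview 7/16 = 43.8%, Harborview 15/31 = 48.4% → Harborview
Critical: Bayview 8/49 = 16.3%, Harborview 26/95 = 27.4% → Harborview
Overall: Bayview 30/90 = 33.3%, Harborview 53/142 = 37.3% → Harborview
Harborview wins overall and in every case group — no reversal.

No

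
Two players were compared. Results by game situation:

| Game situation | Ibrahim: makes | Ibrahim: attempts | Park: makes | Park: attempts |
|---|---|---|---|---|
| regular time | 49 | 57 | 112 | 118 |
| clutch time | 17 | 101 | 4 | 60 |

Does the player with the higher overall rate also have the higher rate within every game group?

No

Regular time: Ibrahim 49/57 = 86.0%, Park 112/118 = 94.9% → Park
Clutch time: Ibrahim 17/101 = 16.8%, Park 4/60 = 6.7% → Ibrahim
Overall: Ibrahim 66/158 = 41.8%, Park 116/178 = 65.2% → Park
Neither sweeps: Ibrahim wins 1 of 2 groups, Park wins 1. Park wins overall but not every group — no Simpson reversal.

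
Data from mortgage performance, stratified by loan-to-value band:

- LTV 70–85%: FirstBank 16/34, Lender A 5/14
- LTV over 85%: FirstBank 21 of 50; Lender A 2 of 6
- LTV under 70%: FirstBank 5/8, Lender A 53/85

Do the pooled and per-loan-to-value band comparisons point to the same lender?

LTV 70–85%: FirstBank 16/34 = 47.1%, Lender A 5/14 = 35.7% → FirstBank
LTV over 85%: FirstBank 21/50 = 42.0%, Lender A 2/6 = 33.3% → FirstBank
LTV under 70%: FirstBank 5/8 = 62.5%, Lender A 53/85 = 62.4% → FirstBank
Overall: FirstBank 42/92 = 45.7%, Lender A 60/105 = 57.1% → Lender A
FirstBank wins each loan-to-value group but Lender A wins overall — the comparison reverses. FirstBank's loans skew toward LTV over 85%, which has a lower base rate.

No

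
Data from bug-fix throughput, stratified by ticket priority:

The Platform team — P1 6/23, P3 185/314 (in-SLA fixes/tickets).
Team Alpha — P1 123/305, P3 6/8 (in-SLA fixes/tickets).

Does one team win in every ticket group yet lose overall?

Yes

P1: the Platform team 6/23 = 26.1%, Team Alpha 123/305 = 40.3% → Team Alpha
P3: the Platform team 185/314 = 58.9%, Team Alpha 6/8 = 75.0% → Team Alpha
Overall: the Platform team 191/337 = 56.7%, Team Alpha 129/313 = 41.2% → the Platform team
Team Alpha wins each ticket group but the Platform team wins overall — the comparison reverses. Team Alpha's tickets skew toward P1, which has a lower base rate.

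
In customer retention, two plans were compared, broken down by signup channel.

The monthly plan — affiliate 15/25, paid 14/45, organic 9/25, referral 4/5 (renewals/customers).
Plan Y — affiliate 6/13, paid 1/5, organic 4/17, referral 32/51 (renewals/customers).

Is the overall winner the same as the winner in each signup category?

No

Affiliate: the monthly plan 15/25 = 60.0%, Plan Y 6/13 = 46.2% → the monthly plan
Paid: the monthly plan 14/45 = 31.1%, Plan Y 1/5 = 20.0% → the monthly plan
Organic: the monthly plan 9/25 = 36.0%, Plan Y 4/17 = 23.5% → the monthly plan
Referral: the monthly plan 4/5 = 80.0%, Plan Y 32/51 = 62.7% → the monthly plan
Overall: the monthly plan 42/100 = 42.0%, Plan Y 43/86 = 50.0% → Plan Y
The monthly plan wins each signup group but Plan Y wins overall — the comparison reverses. The monthly plan's customers skew toward paid, which has a lower base rate.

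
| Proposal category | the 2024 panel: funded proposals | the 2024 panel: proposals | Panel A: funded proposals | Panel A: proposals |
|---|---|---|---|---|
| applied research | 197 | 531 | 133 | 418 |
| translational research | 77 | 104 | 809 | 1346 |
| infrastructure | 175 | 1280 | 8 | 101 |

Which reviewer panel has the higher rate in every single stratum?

the 2024 panel

Applied research: the 2024 panel 197/531 = 37.1%, Panel A 133/418 = 31.8% → the 2024 panel
Translational research: the 2024 panel 77/104 = 74.0%, Panel A 809/1346 = 60.1% → the 2024 panel
Infrastructure: the 2024 panel 175/1280 = 13.7%, Panel A 8/101 = 7.9% → the 2024 panel
The 2024 panel has the higher rate in all 3 groups.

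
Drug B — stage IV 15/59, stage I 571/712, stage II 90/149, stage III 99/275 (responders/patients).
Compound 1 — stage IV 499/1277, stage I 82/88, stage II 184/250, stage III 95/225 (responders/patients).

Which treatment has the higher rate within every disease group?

Stage IV: Drug B 15/59 = 25.4%, Compound 1 499/1277 = 39.1% → Compound 1
Stage I: Drug B 571/712 = 80.2%, Compound 1 82/88 = 93.2% → Compound 1
Stage II: Drug B 90/149 = 60.4%, Compound 1 184/250 = 73.6% → Compound 1
Stage III: Drug B 99/275 = 36.0%, Compound 1 95/225 = 42.2% → Compound 1
Compound 1 has the higher rate in all 4 groups.

Compound 1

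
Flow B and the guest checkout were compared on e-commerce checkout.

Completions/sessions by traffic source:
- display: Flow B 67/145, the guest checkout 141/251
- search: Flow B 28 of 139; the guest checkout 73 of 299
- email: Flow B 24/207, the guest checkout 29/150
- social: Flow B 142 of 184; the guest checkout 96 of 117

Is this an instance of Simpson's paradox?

No

Display: Flow B 67/145 = 46.2%, the guest checkout 141/251 = 56.2% → the guest checkout
Search: Flow B 28/139 = 20.1%, the guest checkout 73/299 = 24.4% → the guest checkout
Email: Flow B 24/207 = 11.6%, the guest checkout 29/150 = 19.3% → the guest checkout
Social: Flow B 142/184 = 77.2%, the guest checkout 96/117 = 82.1% → the guest checkout
Overall: Flow B 261/675 = 38.7%, the guest checkout 339/817 = 41.5% → the guest checkout
The guest checkout wins overall and in every traffic group — no reversal.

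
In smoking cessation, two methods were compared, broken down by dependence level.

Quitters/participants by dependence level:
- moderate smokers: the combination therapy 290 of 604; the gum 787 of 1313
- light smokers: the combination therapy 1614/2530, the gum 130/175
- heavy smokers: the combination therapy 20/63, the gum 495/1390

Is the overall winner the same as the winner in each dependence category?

No

Moderate smokers: the combination therapy 290/604 = 48.0%, the gum 787/1313 = 59.9% → the gum
Light smokers: the combination therapy 1614/2530 = 63.8%, the gum 130/175 = 74.3% → the gum
Heavy smokers: the combination therapy 20/63 = 31.7%, the gum 495/1390 = 35.6% → the gum
Overall: the combination therapy 1924/3197 = 60.2%, the gum 1412/2878 = 49.1% → the combination therapy
The gum wins each dependence group but the combination therapy wins overall — the comparison reverses. The gum's participants skew toward heavy smokers, which has a lower base rate.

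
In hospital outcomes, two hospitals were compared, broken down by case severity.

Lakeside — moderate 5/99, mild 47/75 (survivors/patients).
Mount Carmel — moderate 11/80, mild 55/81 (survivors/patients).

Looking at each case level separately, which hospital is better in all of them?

Mount Carmel

Moderate: Lakeside 5/99 = 5.1%, Mount Carmel 11/80 = 13.8% → Mount Carmel
Mild: Lakeside 47/75 = 62.7%, Mount Carmel 55/81 = 67.9% → Mount Carmel
Mount Carmel has the higher rate in both groups.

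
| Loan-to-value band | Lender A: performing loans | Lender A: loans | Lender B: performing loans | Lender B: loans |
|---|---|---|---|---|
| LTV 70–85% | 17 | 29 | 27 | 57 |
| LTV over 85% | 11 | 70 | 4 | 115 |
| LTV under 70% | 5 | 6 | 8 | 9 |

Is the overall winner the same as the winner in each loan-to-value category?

No

LTV 70–85%: Lender A 17/29 = 58.6%, Lender B 27/57 = 47.4% → Lender A
LTV over 85%: Lender A 11/70 = 15.7%, Lender B 4/115 = 3.5% → Lender A
LTV under 70%: Lender A 5/6 = 83.3%, Lender B 8/9 = 88.9% → Lender B
Overall: Lender A 33/105 = 31.4%, Lender B 39/181 = 21.5% → Lender A
Neither sweeps: Lender A wins 2 of 3 groups, Lender B wins 1. Lender A wins overall but not every group — no Simpson reversal.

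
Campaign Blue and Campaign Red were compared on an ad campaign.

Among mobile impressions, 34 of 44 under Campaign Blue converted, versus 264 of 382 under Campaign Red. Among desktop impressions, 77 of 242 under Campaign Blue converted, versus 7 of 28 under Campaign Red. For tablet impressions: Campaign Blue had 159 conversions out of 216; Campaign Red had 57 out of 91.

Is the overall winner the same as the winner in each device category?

No

Mobile: Campaign Blue 34/44 = 77.3%, Campaign Red 264/382 = 69.1% → Campaign Blue
Desktop: Campaign Blue 77/242 = 31.8%, Campaign Red 7/28 = 25.0% → Campaign Blue
Tablet: Campaign Blue 159/216 = 73.6%, Campaign Red 57/91 = 62.6% → Campaign Blue
Overall: Campaign Blue 270/502 = 53.8%, Campaign Red 328/501 = 65.5% → Campaign Red
Campaign Blue wins each device group but Campaign Red wins overall — the comparison reverses. Campaign Blue's impressions skew toward desktop, which has a lower base rate.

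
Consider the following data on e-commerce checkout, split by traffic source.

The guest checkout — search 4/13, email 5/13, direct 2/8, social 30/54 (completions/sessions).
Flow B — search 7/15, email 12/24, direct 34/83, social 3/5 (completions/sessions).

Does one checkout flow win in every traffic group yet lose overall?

Search: the guest checkout 4/13 = 30.8%, Flow B 7/15 = 46.7% → Flow B
Email: the guest checkout 5/13 = 38.5%, Flow B 12/24 = 50.0% → Flow B
Direct: the guest checkout 2/8 = 25.0%, Flow B 34/83 = 41.0% → Flow B
Social: the guest checkout 30/54 = 55.6%, Flow B 3/5 = 60.0% → Flow B
Overall: the guest checkout 41/88 = 46.6%, Flow B 56/127 = 44.1% → the guest checkout
Flow B wins each traffic group but the guest checkout wins overall — the comparison reverses. Flow B's sessions skew toward direct, which has a lower base rate.

Yes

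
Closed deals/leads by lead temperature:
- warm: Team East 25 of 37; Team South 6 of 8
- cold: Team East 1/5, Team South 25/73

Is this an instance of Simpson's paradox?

Yes

Warm: Team East 25/37 = 67.6%, Team South 6/8 = 75.0% → Team South
Cold: Team East 1/5 = 20.0%, Team South 25/73 = 34.2% → Team South
Overall: Team East 26/42 = 61.9%, Team South 31/81 = 38.3% → Team East
Team South wins each lead group but Team East wins overall — the comparison reverses. Team South's leads skew toward cold, which has a lower base rate.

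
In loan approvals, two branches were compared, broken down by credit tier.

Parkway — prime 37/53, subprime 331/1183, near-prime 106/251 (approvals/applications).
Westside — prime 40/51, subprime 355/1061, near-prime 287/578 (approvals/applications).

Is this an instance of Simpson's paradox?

No

Prime: Parkway 37/53 = 69.8%, Westside 40/51 = 78.4% → Westside
Subprime: Parkway 331/1183 = 28.0%, Westside 355/1061 = 33.5% → Westside
Near-prime: Parkway 106/251 = 42.2%, Westside 287/578 = 49.7% → Westside
Overall: Parkway 474/1487 = 31.9%, Westside 682/1690 = 40.4% → Westside
Westside wins overall and in every credit group — no reversal.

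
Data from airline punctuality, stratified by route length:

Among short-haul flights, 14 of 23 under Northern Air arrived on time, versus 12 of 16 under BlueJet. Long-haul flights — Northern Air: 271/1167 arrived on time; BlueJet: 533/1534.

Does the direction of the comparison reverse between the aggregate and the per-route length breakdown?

Short-haul: Northern Air 14/23 = 60.9%, BlueJet 12/16 = 75.0% → BlueJet
Long-haul: Northern Air 271/1167 = 23.2%, BlueJet 533/1534 = 34.7% → BlueJet
Overall: Northern Air 285/1190 = 23.9%, BlueJet 545/1550 = 35.2% → BlueJet
BlueJet wins overall and in every route group — no reversal.

No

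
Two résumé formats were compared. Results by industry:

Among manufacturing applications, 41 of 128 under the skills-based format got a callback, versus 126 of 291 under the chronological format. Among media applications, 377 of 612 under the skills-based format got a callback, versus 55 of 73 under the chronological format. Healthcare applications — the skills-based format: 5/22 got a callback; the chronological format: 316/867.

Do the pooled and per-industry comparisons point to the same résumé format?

No

Manufacturing: the skills-based format 41/128 = 32.0%, the chronological format 126/291 = 43.3% → the chronological format
Media: the skills-based format 377/612 = 61.6%, the chronological format 55/73 = 75.3% → the chronological format
Healthcare: the skills-based format 5/22 = 22.7%, the chronological format 316/867 = 36.4% → the chronological format
Overall: the skills-based format 423/762 = 55.5%, the chronological format 497/1231 = 40.4% → the skills-based format
The chronological format wins each industry group but the skills-based format wins overall — the comparison reverses. The chronological format's applications skew toward healthcare, which has a lower base rate.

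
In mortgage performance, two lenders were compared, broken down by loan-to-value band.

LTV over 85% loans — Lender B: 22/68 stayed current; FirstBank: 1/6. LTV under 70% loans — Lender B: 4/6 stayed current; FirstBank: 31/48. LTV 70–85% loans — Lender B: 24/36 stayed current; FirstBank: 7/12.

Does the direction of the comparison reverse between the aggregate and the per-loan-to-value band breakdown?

LTV over 85%: Lender B 22/68 = 32.4%, FirstBank 1/6 = 16.7% → Lender B
LTV under 70%: Lender B 4/6 = 66.7%, FirstBank 31/48 = 64.6% → Lender B
LTV 70–85%: Lender B 24/36 = 66.7%, FirstBank 7/12 = 58.3% → Lender B
Overall: Lender B 50/110 = 45.5%, FirstBank 39/66 = 59.1% → FirstBank
Lender B wins each loan-to-value group but FirstBank wins overall — the comparison reverses. Lender B's loans skew toward LTV over 85%, which has a lower base rate.

Yes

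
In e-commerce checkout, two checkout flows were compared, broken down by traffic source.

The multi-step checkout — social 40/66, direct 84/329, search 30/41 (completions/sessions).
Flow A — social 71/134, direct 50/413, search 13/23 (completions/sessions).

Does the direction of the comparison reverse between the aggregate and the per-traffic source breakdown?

No

Social: the multi-step checkout 40/66 = 60.6%, Flow A 71/134 = 53.0% → the multi-step checkout
Direct: the multi-step checkout 84/329 = 25.5%, Flow A 50/413 = 12.1% → the multi-step checkout
Search: the multi-step checkout 30/41 = 73.2%, Flow A 13/23 = 56.5% → the multi-step checkout
Overall: the multi-step checkout 154/436 = 35.3%, Flow A 134/570 = 23.5% → the multi-step checkout
The multi-step checkout wins overall and in every traffic group — no reversal.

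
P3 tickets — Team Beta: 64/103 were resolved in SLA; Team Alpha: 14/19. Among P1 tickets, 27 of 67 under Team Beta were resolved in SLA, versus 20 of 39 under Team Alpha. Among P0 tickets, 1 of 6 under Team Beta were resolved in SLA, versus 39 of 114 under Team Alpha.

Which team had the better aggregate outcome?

P3: Team Beta 64/103 = 62.1%, Team Alpha 14/19 = 73.7% → Team Alpha
P1: Team Beta 27/67 = 40.3%, Team Alpha 20/39 = 51.3% → Team Alpha
P0: Team Beta 1/6 = 16.7%, Team Alpha 39/114 = 34.2% → Team Alpha
Overall: Team Beta 92/176 = 52.3%, Team Alpha 73/172 = 42.4% → Team Beta
(Team Alpha wins every ticket group but Team Beta wins overall — Team Alpha's tickets skew toward the low-rate P0 group.)

Team Beta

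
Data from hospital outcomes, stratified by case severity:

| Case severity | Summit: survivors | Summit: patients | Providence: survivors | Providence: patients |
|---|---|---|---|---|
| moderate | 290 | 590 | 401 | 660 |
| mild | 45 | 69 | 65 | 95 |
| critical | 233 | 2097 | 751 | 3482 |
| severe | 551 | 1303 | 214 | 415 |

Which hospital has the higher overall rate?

Moderate: Summit 290/590 = 49.2%, Providence 401/660 = 60.8% → Providence
Mild: Summit 45/69 = 65.2%, Providence 65/95 = 68.4% → Providence
Critical: Summit 233/2097 = 11.1%, Providence 751/3482 = 21.6% → Providence
Severe: Summit 551/1303 = 42.3%, Providence 214/415 = 51.6% → Providence
Overall: Summit 1119/4059 = 27.6%, Providence 1431/4652 = 30.8% → Providence

Providence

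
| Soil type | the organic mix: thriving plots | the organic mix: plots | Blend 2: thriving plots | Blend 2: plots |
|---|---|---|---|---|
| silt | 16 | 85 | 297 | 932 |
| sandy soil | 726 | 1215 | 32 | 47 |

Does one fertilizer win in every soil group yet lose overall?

Silt: the organic mix 16/85 = 18.8%, Blend 2 297/932 = 31.9% → Blend 2
Sandy soil: the organic mix 726/1215 = 59.8%, Blend 2 32/47 = 68.1% → Blend 2
Overall: the organic mix 742/1300 = 57.1%, Blend 2 329/979 = 33.6% → the organic mix
Blend 2 wins each soil group but the organic mix wins overall — the comparison reverses. Blend 2's plots skew toward silt, which has a lower base rate.

Yes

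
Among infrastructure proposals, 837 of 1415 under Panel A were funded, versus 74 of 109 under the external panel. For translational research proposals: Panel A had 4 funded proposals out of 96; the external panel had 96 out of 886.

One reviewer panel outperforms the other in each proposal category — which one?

the external panel

Infrastructure: Panel A 837/1415 = 59.2%, the external panel 74/109 = 67.9% → the external panel
Translational research: Panel A 4/96 = 4.2%, the external panel 96/886 = 10.8% → the external panel
The external panel has the higher rate in both groups.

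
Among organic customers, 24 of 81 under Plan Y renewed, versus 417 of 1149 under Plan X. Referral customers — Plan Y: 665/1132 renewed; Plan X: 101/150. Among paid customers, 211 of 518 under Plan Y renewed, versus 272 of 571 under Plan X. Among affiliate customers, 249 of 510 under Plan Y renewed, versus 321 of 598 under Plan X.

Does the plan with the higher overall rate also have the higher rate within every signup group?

No

Organic: Plan Y 24/81 = 29.6%, Plan X 417/1149 = 36.3% → Plan X
Referral: Plan Y 665/1132 = 58.7%, Plan X 101/150 = 67.3% → Plan X
Paid: Plan Y 211/518 = 40.7%, Plan X 272/571 = 47.6% → Plan X
Affiliate: Plan Y 249/510 = 48.8%, Plan X 321/598 = 53.7% → Plan X
Overall: Plan Y 1149/2241 = 51.3%, Plan X 1111/2468 = 45.0% → Plan Y
Plan X wins each signup group but Plan Y wins overall — the comparison reverses. Plan X's customers skew toward organic, which has a lower base rate.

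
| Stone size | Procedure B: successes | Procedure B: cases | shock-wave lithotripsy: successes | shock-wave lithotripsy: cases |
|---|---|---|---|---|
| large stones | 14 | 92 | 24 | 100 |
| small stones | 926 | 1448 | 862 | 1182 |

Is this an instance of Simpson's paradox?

Large stones: Procedure B 14/92 = 15.2%, shock-wave lithotripsy 24/100 = 24.0% → shock-wave lithotripsy
Small stones: Procedure B 926/1448 = 64.0%, shock-wave lithotripsy 862/1182 = 72.9% → shock-wave lithotripsy
Overall: Procedure B 940/1540 = 61.0%, shock-wave lithotripsy 886/1282 = 69.1% → shock-wave lithotripsy
Shock-wave lithotripsy wins overall and in every stone group — no reversal.

No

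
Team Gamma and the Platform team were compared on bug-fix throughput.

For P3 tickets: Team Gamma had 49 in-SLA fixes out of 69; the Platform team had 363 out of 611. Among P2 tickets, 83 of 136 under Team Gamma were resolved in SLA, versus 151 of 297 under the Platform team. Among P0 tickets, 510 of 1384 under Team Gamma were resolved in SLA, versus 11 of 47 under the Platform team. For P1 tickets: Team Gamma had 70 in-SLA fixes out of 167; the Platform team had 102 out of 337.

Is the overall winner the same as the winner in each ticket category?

P3: Team Gamma 49/69 = 71.0%, the Platform team 363/611 = 59.4% → Team Gamma
P2: Team Gamma 83/136 = 61.0%, the Platform team 151/297 = 50.8% → Team Gamma
P0: Team Gamma 510/1384 = 36.8%, the Platform team 11/47 = 23.4% → Team Gamma
P1: Team Gamma 70/167 = 41.9%, the Platform team 102/337 = 30.3% → Team Gamma
Overall: Team Gamma 712/1756 = 40.5%, the Platform team 627/1292 = 48.5% → the Platform team
Team Gamma wins each ticket group but the Platform team wins overall — the comparison reverses. Team Gamma's tickets skew toward P0, which has a lower base rate.

No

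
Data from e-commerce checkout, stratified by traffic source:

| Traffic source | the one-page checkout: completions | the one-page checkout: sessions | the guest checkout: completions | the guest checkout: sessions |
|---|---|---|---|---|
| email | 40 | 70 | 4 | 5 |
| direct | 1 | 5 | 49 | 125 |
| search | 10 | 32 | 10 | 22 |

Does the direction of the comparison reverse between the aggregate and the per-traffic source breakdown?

Yes

Email: the one-page checkout 40/70 = 57.1%, the guest checkout 4/5 = 80.0% → the guest checkout
Direct: the one-page checkout 1/5 = 20.0%, the guest checkout 49/125 = 39.2% → the guest checkout
Search: the one-page checkout 10/32 = 31.2%, the guest checkout 10/22 = 45.5% → the guest checkout
Overall: the one-page checkout 51/107 = 47.7%, the guest checkout 63/152 = 41.4% → the one-page checkout
The guest checkout wins each traffic group but the one-page checkout wins overall — the comparison reverses. The guest checkout's sessions skew toward direct, which has a lower base rate.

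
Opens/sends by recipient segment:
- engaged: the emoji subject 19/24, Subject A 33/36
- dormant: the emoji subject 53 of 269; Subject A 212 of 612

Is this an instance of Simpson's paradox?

Engaged: the emoji subject 19/24 = 79.2%, Subject A 33/36 = 91.7% → Subject A
Dormant: the emoji subject 53/269 = 19.7%, Subject A 212/612 = 34.6% → Subject A
Overall: the emoji subject 72/293 = 24.6%, Subject A 245/648 = 37.8% → Subject A
Subject A wins overall and in every recipient group — no reversal.

No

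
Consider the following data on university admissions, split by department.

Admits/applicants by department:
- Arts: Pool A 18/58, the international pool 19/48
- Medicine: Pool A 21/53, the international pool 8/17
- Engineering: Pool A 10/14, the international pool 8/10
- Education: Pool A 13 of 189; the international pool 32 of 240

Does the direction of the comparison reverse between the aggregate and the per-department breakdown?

Arts: Pool A 18/58 = 31.0%, the international pool 19/48 = 39.6% → the international pool
Medicine: Pool A 21/53 = 39.6%, the international pool 8/17 = 47.1% → the international pool
Engineering: Pool A 10/14 = 71.4%, the international pool 8/10 = 80.0% → the international pool
Education: Pool A 13/189 = 6.9%, the international pool 32/240 = 13.3% → the international pool
Overall: Pool A 62/314 = 19.7%, the international pool 67/315 = 21.3% → the international pool
The international pool wins overall and in every department group — no reversal.

No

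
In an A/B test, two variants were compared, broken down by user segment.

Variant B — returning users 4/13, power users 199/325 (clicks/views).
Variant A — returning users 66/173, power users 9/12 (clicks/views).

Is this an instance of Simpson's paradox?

Returning users: Variant B 4/13 = 30.8%, Variant A 66/173 = 38.2% → Variant A
Power users: Variant B 199/325 = 61.2%, Variant A 9/12 = 75.0% → Variant A
Overall: Variant B 203/338 = 60.1%, Variant A 75/185 = 40.5% → Variant B
Variant A wins each user group but Variant B wins overall — the comparison reverses. Variant A's views skew toward returning users, which has a lower base rate.

Yes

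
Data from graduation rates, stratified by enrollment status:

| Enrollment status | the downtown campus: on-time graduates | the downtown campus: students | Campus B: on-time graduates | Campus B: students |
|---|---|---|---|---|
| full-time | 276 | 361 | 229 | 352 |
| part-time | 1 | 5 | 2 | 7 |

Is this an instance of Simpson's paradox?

Full-time: the downtown campus 276/361 = 76.5%, Campus B 229/352 = 65.1% → the downtown campus
Part-time: the downtown campus 1/5 = 20.0%, Campus B 2/7 = 28.6% → Campus B
Overall: the downtown campus 277/366 = 75.7%, Campus B 231/359 = 64.3% → the downtown campus
Neither sweeps: the downtown campus wins 1 of 2 groups, Campus B wins 1. The downtown campus wins overall but not every group — no Simpson reversal.

No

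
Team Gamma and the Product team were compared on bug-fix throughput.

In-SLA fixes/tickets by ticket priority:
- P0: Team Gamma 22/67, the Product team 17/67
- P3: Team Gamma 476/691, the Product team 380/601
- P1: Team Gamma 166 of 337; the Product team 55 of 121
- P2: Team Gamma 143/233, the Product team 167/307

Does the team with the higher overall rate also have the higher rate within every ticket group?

Yes

P0: Team Gamma 22/67 = 32.8%, the Product team 17/67 = 25.4% → Team Gamma
P3: Team Gamma 476/691 = 68.9%, the Product team 380/601 = 63.2% → Team Gamma
P1: Team Gamma 166/337 = 49.3%, the Product team 55/121 = 45.5% → Team Gamma
P2: Team Gamma 143/233 = 61.4%, the Product team 167/307 = 54.4% → Team Gamma
Overall: Team Gamma 807/1328 = 60.8%, the Product team 619/1096 = 56.5% → Team Gamma
Team Gamma wins overall and in every ticket group — no reversal.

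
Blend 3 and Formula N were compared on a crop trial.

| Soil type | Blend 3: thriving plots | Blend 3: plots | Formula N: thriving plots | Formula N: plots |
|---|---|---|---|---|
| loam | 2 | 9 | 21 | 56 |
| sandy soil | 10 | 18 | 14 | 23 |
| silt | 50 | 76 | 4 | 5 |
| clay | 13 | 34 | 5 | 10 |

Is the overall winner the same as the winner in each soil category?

Loam: Blend 3 2/9 = 22.2%, Formula N 21/56 = 37.5% → Formula N
Sandy soil: Blend 3 10/18 = 55.6%, Formula N 14/23 = 60.9% → Formula N
Silt: Blend 3 50/76 = 65.8%, Formula N 4/5 = 80.0% → Formula N
Clay: Blend 3 13/34 = 38.2%, Formula N 5/10 = 50.0% → Formula N
Overall: Blend 3 75/137 = 54.7%, Formula N 44/94 = 46.8% → Blend 3
Formula N wins each soil group but Blend 3 wins overall — the comparison reverses. Formula N's plots skew toward loam, which has a lower base rate.

No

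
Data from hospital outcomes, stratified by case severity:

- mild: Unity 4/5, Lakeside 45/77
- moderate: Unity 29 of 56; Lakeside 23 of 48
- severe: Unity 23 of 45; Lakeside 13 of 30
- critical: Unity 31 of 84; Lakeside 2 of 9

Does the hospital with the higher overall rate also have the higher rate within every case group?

Mild: Unity 4/5 = 80.0%, Lakeside 45/77 = 58.4% → Unity
Moderate: Unity 29/56 = 51.8%, Lakeside 23/48 = 47.9% → Unity
Severe: Unity 23/45 = 51.1%, Lakeside 13/30 = 43.3% → Unity
Critical: Unity 31/84 = 36.9%, Lakeside 2/9 = 22.2% → Unity
Overall: Unity 87/190 = 45.8%, Lakeside 83/164 = 50.6% → Lakeside
Unity wins each case group but Lakeside wins overall — the comparison reverses. Unity's patients skew toward critical, which has a lower base rate.

No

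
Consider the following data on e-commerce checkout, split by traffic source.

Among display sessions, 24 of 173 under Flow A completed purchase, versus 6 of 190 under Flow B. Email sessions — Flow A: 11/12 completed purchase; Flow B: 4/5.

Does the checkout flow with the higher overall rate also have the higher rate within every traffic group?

Yes

Display: Flow A 24/173 = 13.9%, Flow B 6/190 = 3.2% → Flow A
Email: Flow A 11/12 = 91.7%, Flow B 4/5 = 80.0% → Flow A
Overall: Flow A 35/185 = 18.9%, Flow B 10/195 = 5.1% → Flow A
Flow A wins overall and in every traffic group — no reversal.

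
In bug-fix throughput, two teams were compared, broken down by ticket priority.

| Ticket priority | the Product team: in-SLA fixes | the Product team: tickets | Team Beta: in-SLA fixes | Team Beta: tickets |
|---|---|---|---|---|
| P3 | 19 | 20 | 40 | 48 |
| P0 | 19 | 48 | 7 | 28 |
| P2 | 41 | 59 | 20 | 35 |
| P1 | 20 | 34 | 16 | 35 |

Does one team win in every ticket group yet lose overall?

No

P3: the Product team 19/20 = 95.0%, Team Beta 40/48 = 83.3% → the Product team
P0: the Product team 19/48 = 39.6%, Team Beta 7/28 = 25.0% → the Product team
P2: the Product team 41/59 = 69.5%, Team Beta 20/35 = 57.1% → the Product team
P1: the Product team 20/34 = 58.8%, Team Beta 16/35 = 45.7% → the Product team
Overall: the Product team 99/161 = 61.5%, Team Beta 83/146 = 56.8% → the Product team
The Product team wins overall and in every ticket group — no reversal.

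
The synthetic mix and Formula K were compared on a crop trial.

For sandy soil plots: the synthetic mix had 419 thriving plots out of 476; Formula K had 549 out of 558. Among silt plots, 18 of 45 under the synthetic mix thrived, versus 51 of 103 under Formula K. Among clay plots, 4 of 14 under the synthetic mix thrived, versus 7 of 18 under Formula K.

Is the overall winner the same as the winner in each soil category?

Yes

Sandy soil: the synthetic mix 419/476 = 88.0%, Formula K 549/558 = 98.4% → Formula K
Silt: the synthetic mix 18/45 = 40.0%, Formula K 51/103 = 49.5% → Formula K
Clay: the synthetic mix 4/14 = 28.6%, Formula K 7/18 = 38.9% → Formula K
Overall: the synthetic mix 441/535 = 82.4%, Formula K 607/679 = 89.4% → Formula K
Formula K wins overall and in every soil group — no reversal.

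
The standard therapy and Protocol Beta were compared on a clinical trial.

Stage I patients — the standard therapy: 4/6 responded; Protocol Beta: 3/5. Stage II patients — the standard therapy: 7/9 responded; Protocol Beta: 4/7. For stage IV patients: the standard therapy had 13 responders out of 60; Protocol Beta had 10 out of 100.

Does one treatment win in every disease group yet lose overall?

Stage I: the standard therapy 4/6 = 66.7%, Protocol Beta 3/5 = 60.0% → the standard therapy
Stage II: the standard therapy 7/9 = 77.8%, Protocol Beta 4/7 = 57.1% → the standard therapy
Stage IV: the standard therapy 13/60 = 21.7%, Protocol Beta 10/100 = 10.0% → the standard therapy
Overall: the standard therapy 24/75 = 32.0%, Protocol Beta 17/112 = 15.2% → the standard therapy
The standard therapy wins overall and in every disease group — no reversal.

No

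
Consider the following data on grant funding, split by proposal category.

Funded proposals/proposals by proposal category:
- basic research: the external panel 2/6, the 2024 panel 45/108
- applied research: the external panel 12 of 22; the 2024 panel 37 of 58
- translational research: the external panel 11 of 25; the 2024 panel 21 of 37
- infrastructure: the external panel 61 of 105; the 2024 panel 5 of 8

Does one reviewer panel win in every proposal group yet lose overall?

Basic research: the external panel 2/6 = 33.3%, the 2024 panel 45/108 = 41.7% → the 2024 panel
Applied research: the external panel 12/22 = 54.5%, the 2024 panel 37/58 = 63.8% → the 2024 panel
Translational research: the external panel 11/25 = 44.0%, the 2024 panel 21/37 = 56.8% → the 2024 panel
Infrastructure: the external panel 61/105 = 58.1%, the 2024 panel 5/8 = 62.5% → the 2024 panel
Overall: the external panel 86/158 = 54.4%, the 2024 panel 108/211 = 51.2% → the external panel
The 2024 panel wins each proposal group but the external panel wins overall — the comparison reverses. The 2024 panel's proposals skew toward basic research, which has a lower base rate.

Yes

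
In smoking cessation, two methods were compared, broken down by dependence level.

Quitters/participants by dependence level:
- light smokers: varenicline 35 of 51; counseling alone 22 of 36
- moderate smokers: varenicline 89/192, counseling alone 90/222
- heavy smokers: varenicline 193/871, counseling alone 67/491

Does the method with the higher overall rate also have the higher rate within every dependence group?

Yes

Light smokers: varenicline 35/51 = 68.6%, counseling alone 22/36 = 61.1% → varenicline
Moderate smokers: varenicline 89/192 = 46.4%, counseling alone 90/222 = 40.5% → varenicline
Heavy smokers: varenicline 193/871 = 22.2%, counseling alone 67/491 = 13.6% → varenicline
Overall: varenicline 317/1114 = 28.5%, counseling alone 179/749 = 23.9% → varenicline
Varenicline wins overall and in every dependence group — no reversal.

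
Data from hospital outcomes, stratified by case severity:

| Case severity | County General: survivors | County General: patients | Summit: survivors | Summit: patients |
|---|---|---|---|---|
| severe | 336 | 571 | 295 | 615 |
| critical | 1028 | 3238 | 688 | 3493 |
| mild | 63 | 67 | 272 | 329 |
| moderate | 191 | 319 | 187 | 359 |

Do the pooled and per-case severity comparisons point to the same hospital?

Yes

Severe: County General 336/571 = 58.8%, Summit 295/615 = 48.0% → County General
Critical: County General 1028/3238 = 31.7%, Summit 688/3493 = 19.7% → County General
Mild: County General 63/67 = 94.0%, Summit 272/329 = 82.7% → County General
Moderate: County General 191/319 = 59.9%, Summit 187/359 = 52.1% → County General
Overall: County General 1618/4195 = 38.6%, Summit 1442/4796 = 30.1% → County General
County General wins overall and in every case group — no reversal.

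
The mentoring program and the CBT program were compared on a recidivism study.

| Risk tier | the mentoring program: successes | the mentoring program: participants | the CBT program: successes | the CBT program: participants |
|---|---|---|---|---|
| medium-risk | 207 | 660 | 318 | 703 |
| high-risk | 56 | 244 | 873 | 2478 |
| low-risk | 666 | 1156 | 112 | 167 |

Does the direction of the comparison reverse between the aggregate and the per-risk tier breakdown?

Yes

Medium-risk: the mentoring program 207/660 = 31.4%, the CBT program 318/703 = 45.2% → the CBT program
High-risk: the mentoring program 56/244 = 23.0%, the CBT program 873/2478 = 35.2% → the CBT program
Low-risk: the mentoring program 666/1156 = 57.6%, the CBT program 112/167 = 67.1% → the CBT program
Overall: the mentoring program 929/2060 = 45.1%, the CBT program 1303/3348 = 38.9% → the mentoring program
The CBT program wins each risk group but the mentoring program wins overall — the comparison reverses. The CBT program's participants skew toward high-risk, which has a lower base rate.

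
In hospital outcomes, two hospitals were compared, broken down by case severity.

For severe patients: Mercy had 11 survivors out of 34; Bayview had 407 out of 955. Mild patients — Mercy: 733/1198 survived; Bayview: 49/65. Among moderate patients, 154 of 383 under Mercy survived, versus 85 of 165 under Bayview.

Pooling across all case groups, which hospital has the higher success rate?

Mercy

Severe: Mercy 11/34 = 32.4%, Bayview 407/955 = 42.6% → Bayview
Mild: Mercy 733/1198 = 61.2%, Bayview 49/65 = 75.4% → Bayview
Moderate: Mercy 154/383 = 40.2%, Bayview 85/165 = 51.5% → Bayview
Overall: Mercy 898/1615 = 55.6%, Bayview 541/1185 = 45.7% → Mercy
(Bayview wins every case group but Mercy wins overall — Bayview's patients skew toward the low-rate severe group.)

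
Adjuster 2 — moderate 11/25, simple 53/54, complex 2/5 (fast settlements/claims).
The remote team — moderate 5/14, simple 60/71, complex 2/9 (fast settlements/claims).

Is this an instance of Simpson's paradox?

Moderate: Adjuster 2 11/25 = 44.0%, the remote team 5/14 = 35.7% → Adjuster 2
Simple: Adjuster 2 53/54 = 98.1%, the remote team 60/71 = 84.5% → Adjuster 2
Complex: Adjuster 2 2/5 = 40.0%, the remote team 2/9 = 22.2% → Adjuster 2
Overall: Adjuster 2 66/84 = 78.6%, the remote team 67/94 = 71.3% → Adjuster 2
Adjuster 2 wins overall and in every claim group — no reversal.

No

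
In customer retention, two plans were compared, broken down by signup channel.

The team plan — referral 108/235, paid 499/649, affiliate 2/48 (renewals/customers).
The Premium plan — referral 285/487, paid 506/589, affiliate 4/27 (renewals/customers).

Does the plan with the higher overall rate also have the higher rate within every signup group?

Yes

Referral: the team plan 108/235 = 46.0%, the Premium plan 285/487 = 58.5% → the Premium plan
Paid: the team plan 499/649 = 76.9%, the Premium plan 506/589 = 85.9% → the Premium plan
Affiliate: the team plan 2/48 = 4.2%, the Premium plan 4/27 = 14.8% → the Premium plan
Overall: the team plan 609/932 = 65.3%, the Premium plan 795/1103 = 72.1% → the Premium plan
The Premium plan wins overall and in every signup group — no reversal.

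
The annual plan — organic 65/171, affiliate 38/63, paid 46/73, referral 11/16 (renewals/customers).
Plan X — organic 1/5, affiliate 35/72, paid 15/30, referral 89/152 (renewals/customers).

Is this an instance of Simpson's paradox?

Organic: the annual plan 65/171 = 38.0%, Plan X 1/5 = 20.0% → the annual plan
Affiliate: the annual plan 38/63 = 60.3%, Plan X 35/72 = 48.6% → the annual plan
Paid: the annual plan 46/73 = 63.0%, Plan X 15/30 = 50.0% → the annual plan
Referral: the annual plan 11/16 = 68.8%, Plan X 89/152 = 58.6% → the annual plan
Overall: the annual plan 160/323 = 49.5%, Plan X 140/259 = 54.1% → Plan X
The annual plan wins each signup group but Plan X wins overall — the comparison reverses. The annual plan's customers skew toward organic, which has a lower base rate.

Yes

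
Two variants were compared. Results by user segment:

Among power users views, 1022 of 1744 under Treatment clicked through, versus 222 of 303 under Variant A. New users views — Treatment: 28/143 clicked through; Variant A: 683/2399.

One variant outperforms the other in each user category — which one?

Power users: Treatment 1022/1744 = 58.6%, Variant A 222/303 = 73.3% → Variant A
New users: Treatment 28/143 = 19.6%, Variant A 683/2399 = 28.5% → Variant A
Variant A has the higher rate in both groups.

Variant A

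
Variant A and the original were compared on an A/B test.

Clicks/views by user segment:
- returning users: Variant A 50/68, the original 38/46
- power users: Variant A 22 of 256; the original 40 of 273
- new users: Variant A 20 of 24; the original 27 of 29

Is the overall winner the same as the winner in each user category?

Yes

Returning users: Variant A 50/68 = 73.5%, the original 38/46 = 82.6% → the original
Power users: Variant A 22/256 = 8.6%, the original 40/273 = 14.7% → the original
New users: Variant A 20/24 = 83.3%, the original 27/29 = 93.1% → the original
Overall: Variant A 92/348 = 26.4%, the original 105/348 = 30.2% → the original
The original wins overall and in every user group — no reversal.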